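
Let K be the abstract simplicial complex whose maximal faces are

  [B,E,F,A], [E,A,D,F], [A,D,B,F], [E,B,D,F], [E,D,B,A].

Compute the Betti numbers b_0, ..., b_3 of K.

Order the vertices as A < B < D < E < F. Listing each simplex with vertices in this order, K has dimension 3 with simplices:

  0-simplices (5): A, B, D, E, F
  1-simplices (10): AB, AD, AE, AF, BD, BE, BF, DE, DF, EF
  2-simplices (10): ABD, ABE, ABF, ADE, ADF, AEF, BDE, BDF, BEF, DEF
  3-simplices (5): ABDE, ABDF, ABEF, ADEF, BDEF

Hence C_0 ≅ Z^5, C_1 ≅ Z^10, C_2 ≅ Z^10, C_3 ≅ Z^5.

∂_1: C_1 → C_0 maps an edge to its endpoints' difference, ∂[p,q] = q − p. For instance
  ∂DF = F − D.
The 5×10 boundary matrix has rank 4 and Smith normal form diag(1,1,1,1).

The boundary map ∂_2: C_2 → C_1 maps a triangle to the signed sum of its edges. For instance
  ∂DEF = EF − DF + DE,
  ∂BEF = EF − BF + BE.
As a 10×10 matrix over Z this has rank 6, with invariant factors (1,1,1,1,1,1).

The boundary map ∂_3: C_3 → C_2 sends each 3-simplex σ to the alternating sum Σ_i (−1)^i (σ with its i-th vertex removed). For instance
  ∂BDEF = DEF − BEF + BDF − BDE,
  ∂ABDE = BDE − ADE + ABE − ABD.
The 10×5 boundary matrix has rank 4 and Smith normal form diag(1,1,1,1).

Computing H_k = (kernel of ∂_k) / (image of ∂_{k+1}):

  H_0: rank C_0 − rank ∂_1 = 5 − 4 = 1, and the invariant factors of ∂_1 are all 1, so H_0 = Z.
  H_1: rank ker ∂_1 − rank ∂_2 = (10 − 4) − 6 = 0, and the invariant factors of ∂_2 are all 1, so H_1 = 0.
  H_2: rank ker ∂_2 − rank ∂_3 = (10 − 6) − 4 = 0, and the invariant factors of ∂_3 are all 1, so H_2 = 0.
  H_3: rank ker ∂_3 − rank ∂_4 = (5 − 4) − 0 = 1, and there is no ∂_4, so H_3 = Z.

As a check, the Euler characteristic is 5 − 10 + 10 − 5 = 0, which agrees with 1 − 0 + 0 − 1 = 0.
(K is a triangulation of the 3-sphere S^3.)

Hence the Betti numbers are b_0 = 1, b_1 = 0, b_2 = 0, b_3 = 1.

b_0 = 1, b_1 = 0, b_2 = 0, b_3 = 1.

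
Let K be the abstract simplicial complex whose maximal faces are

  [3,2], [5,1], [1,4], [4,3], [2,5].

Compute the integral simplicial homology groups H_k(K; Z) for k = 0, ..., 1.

H_0 ≅ Z,  H_1 ≅ Z.

Order the vertices as 1 < 2 < 3 < 4 < 5. Listing each simplex with vertices in this order, K has dimension 1 with simplices:

  0-simplices (5): [1], [2], [3], [4], [5]
  1-simplices (5): [1,4], [1,5], [2,3], [2,5], [3,4]

Hence C_0 ≅ Z^5, C_1 ≅ Z^5.

Boundary ∂_1: C_1 → C_0 sends each edge [p,q] (with p < q) to q − p. For instance
  ∂[2,5] = [5] − [2].
This gives a 5×5 integer matrix of rank 4; reducing to Smith normal form yields diagonal entries (1,1,1,1).

Computing H_k = (kernel of ∂_k) / (image of ∂_{k+1}):

  H_0: rank C_0 − rank ∂_1 = 5 − 4 = 1, and the invariant factors of ∂_1 are all 1, so H_0 ≅ Z.
  H_1: rank ker ∂_1 − rank ∂_2 = (5 − 4) − 0 = 1, and there is no ∂_2, so H_1 ≅ Z.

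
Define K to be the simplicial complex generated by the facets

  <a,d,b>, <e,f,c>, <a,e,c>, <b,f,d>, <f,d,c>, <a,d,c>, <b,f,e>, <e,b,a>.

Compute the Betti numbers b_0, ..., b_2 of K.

b_0 = 1, b_1 = 0, b_2 = 1.

Take the total order a < b < c < d < e < f on the vertex set. Then K (dimension 2) consists of the simplices:

  0-simplices (6): a, b, c, d, e, f
  1-simplices (12): ab, ac, ad, ae, bd, be, bf, cd, ce, cf, df, ef
  2-simplices (8): abd, abe, acd, ace, bdf, bef, cdf, cef

giving chain groups C_0 ≅ Z^6, C_1 ≅ Z^12, C_2 ≅ Z^8.

The boundary map ∂_1: C_1 → C_0 is given by ∂[p,q] = [q] − [p]. For instance
  ∂ef = f − e.
The 6×12 boundary matrix has rank 5 and Smith normal form diag(1,1,1,1,1).

∂_2: C_2 → C_1 maps a triangle to the signed sum of its edges. For instance
  ∂abe = be − ae + ab,
  ∂bef = ef − bf + be.
The resulting 12×8 matrix has rank 7, and its Smith normal form has invariant factors (1,1,1,1,1,1,1).

Computing H_k = (kernel of ∂_k) / (image of ∂_{k+1}):

  H_0: rank C_0 − rank ∂_1 = 6 − 5 = 1, and the invariant factors of ∂_1 are all 1, so H_0 ≅ Z.
  H_1: rank ker ∂_1 − rank ∂_2 = (12 − 5) − 7 = 0, and the invariant factors of ∂_2 are all 1, so H_1 ≅ 0.
  H_2: rank ker ∂_2 − rank ∂_3 = (8 − 7) − 0 = 1, and there is no ∂_3, so H_2 ≅ Z.

As a check, the Euler characteristic is 6 − 12 + 8 = 2, which agrees with 1 − 0 + 1 = 2.
(K is a triangulation of the 2-sphere S^2.)

Hence the Betti numbers are b_0 = 1, b_1 = 0, b_2 = 1.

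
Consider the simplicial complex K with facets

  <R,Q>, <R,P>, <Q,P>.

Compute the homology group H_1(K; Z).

H_1 ≅ Z.

K has 3 vertices, 3 edges.
rank ∂_1 = 2, rank ∂_2 = 0 ⇒ b_1 = 3 − 2 − 0 = 1. So H_1 ≅ Z.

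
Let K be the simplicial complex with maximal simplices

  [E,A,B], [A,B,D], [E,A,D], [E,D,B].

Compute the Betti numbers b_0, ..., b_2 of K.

b_0 = 1, b_1 = 0, b_2 = 1.

We work with the vertex ordering A < B < D < E. The simplices of K, each written with vertices in increasing order, are:

  0-simplices (4): A, B, D, E
  1-simplices (6): AB, AD, AE, BD, BE, DE
  2-simplices (4): ABD, ABE, ADE, BDE

giving chain groups C_0 ≅ Z^4, C_1 ≅ Z^6, C_2 ≅ Z^4.

∂_1: C_1 → C_0 sends each edge [p,q] (with p < q) to q − p. For instance
  ∂AD = D − A.
As a 4×6 matrix over Z this has rank 3, with invariant factors (1,1,1).

∂_2: C_2 → C_1 acts by ∂[p,q,r] = [q,r] − [p,r] + [p,q]. For instance
  ∂ABE = BE − AE + AB,
  ∂ABD = BD − AD + AB.
As a 6×4 matrix over Z this has rank 3, with invariant factors (1,1,1).

Computing H_k = (kernel of ∂_k) / (image of ∂_{k+1}):

  H_0: rank C_0 − rank ∂_1 = 4 − 3 = 1, and the invariant factors of ∂_1 are all 1, so H_0 ≅ Z.
  H_1: rank ker ∂_1 − rank ∂_2 = (6 − 3) − 3 = 0, and the invariant factors of ∂_2 are all 1, so H_1 ≅ 0.
  H_2: rank ker ∂_2 − rank ∂_3 = (4 − 3) − 0 = 1, and there is no ∂_3, so H_2 ≅ Z.

As a check, the Euler characteristic is 4 − 6 + 4 = 2, which agrees with 1 − 0 + 1 = 2.

Hence the Betti numbers are b_0 = 1, b_1 = 0, b_2 = 1.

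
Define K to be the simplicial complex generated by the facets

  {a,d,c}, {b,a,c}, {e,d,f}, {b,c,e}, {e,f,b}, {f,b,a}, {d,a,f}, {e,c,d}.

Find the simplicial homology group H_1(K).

H_1 = 0.

Order the vertices as a < b < c < d < e < f. Listing each simplex with vertices in this order, K has dimension 2 with simplices:

  0-simplices (6): a, b, c, d, e, f
  1-simplices (12): ab, ac, ad, af, bc, be, bf, cd, ce, de, df, ef
  2-simplices (8): abc, abf, acd, adf, bce, bef, cde, def

so the chain groups are C_0 ≅ Z^6, C_1 ≅ Z^12, C_2 ≅ Z^8.

∂_1: C_1 → C_0 sends each edge [p,q] (with p < q) to q − p.
The 6×12 boundary matrix has rank 5 and Smith normal form diag(1,1,1,1,1).

Boundary ∂_2: C_2 → C_1 maps a triangle to the signed sum of its edges. For instance
  ∂cde = de − ce + cd,
  ∂acd = cd − ad + ac.
The resulting 12×8 matrix has rank 7, and its Smith normal form has invariant factors (1,1,1,1,1,1,1).

From H_k ≅ ker(∂_k) / im(∂_{k+1}) we obtain:

  H_1: rank ker ∂_1 − rank ∂_2 = (12 − 5) − 7 = 0, and the invariant factors of ∂_2 are all 1, so H_1 ≅ 0.

(K is a triangulation of the 2-sphere S^2.)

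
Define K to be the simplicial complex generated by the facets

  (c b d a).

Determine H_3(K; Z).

Take the total order a < b < c < d on the vertex set. Then K (dimension 3) consists of the simplices:

  0-simplices (4): a, b, c, d
  1-simplices (6): ab, ac, ad, bc, bd, cd
  2-simplices (4): abc, abd, acd, bcd
  3-simplices (1): abcd

giving chain groups C_0 ≅ Z^4, C_1 ≅ Z^6, C_2 ≅ Z^4, C_3 ≅ Z^1.

∂_1: C_1 → C_0 is given by ∂[p,q] = [q] − [p].
The 4×6 boundary matrix has rank 3 and Smith normal form diag(1,1,1).

∂_2: C_2 → C_1 sends each 2-simplex [p,q,r] to [q,r] − [p,r] + [p,q]. For instance
  ∂bcd = cd − bd + bc,
  ∂abc = bc − ac + ab.
As a 6×4 matrix over Z this has rank 3, with invariant factors (1,1,1).

∂_3: C_3 → C_2 sends each 3-simplex σ to the alternating sum Σ_i (−1)^i (σ with its i-th vertex removed). For instance
  ∂abcd = bcd − acd + abd − abc.
The resulting 4×1 matrix has rank 1, and its Smith normal form has invariant factors (1).

Computing H_k = (kernel of ∂_k) / (image of ∂_{k+1}):

  H_3: rank ker ∂_3 − rank ∂_4 = (1 − 1) − 0 = 0, and there is no ∂_4, so H_3 = 0.

(K is a triangulation of the 3-simplex.)

H_3 = 0.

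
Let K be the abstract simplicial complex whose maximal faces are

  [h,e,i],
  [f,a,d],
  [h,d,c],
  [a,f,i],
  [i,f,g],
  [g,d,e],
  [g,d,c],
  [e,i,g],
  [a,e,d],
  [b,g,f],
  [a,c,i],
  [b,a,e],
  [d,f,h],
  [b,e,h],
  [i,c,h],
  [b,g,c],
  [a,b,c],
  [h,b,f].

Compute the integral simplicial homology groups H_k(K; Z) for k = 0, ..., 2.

H_0 = Z,  H_1 = Z^2,  H_2 = Z.

Fix the vertex order a < b < c < d < e < f < g < h < i and write every simplex with vertices in increasing order. Then dim K = 2 and the simplices of K are:

  0-simplices (9): a, b, c, d, e, f, g, h, i
  1-simplices (27): ab, ac, ad, ae, af, ai, bc, be, bf, bg, bh, cd, cg, ch, ci, de, df, dg, dh, eg, eh, ei, fg, fh, fi, gi, hi
  2-simplices (18): abc, abe, aci, ade, adf, afi, bcg, beh, bfg, bfh, cdg, cdh, chi, deg, dfh, egi, ehi, fgi

Hence C_0 ≅ Z^9, C_1 ≅ Z^27, C_2 ≅ Z^18.

Boundary ∂_1: C_1 → C_0 is given by ∂[p,q] = [q] − [p]. For instance
  ∂eg = g − e.
This gives a 9×27 integer matrix of rank 8; reducing to Smith normal form yields diagonal entries (1,1,1,1,1,1,1,1).

Boundary ∂_2: C_2 → C_1 acts by ∂[p,q,r] = [q,r] − [p,r] + [p,q]. For instance
  ∂adf = df − af + ad,
  ∂abe = be − ae + ab.
This gives a 27×18 integer matrix of rank 17; reducing to Smith normal form yields diagonal entries (1,1,1,1,1,1,1,1,1,1,1,1,1,1,1,1,1).

From H_k ≅ ker(∂_k) / im(∂_{k+1}) we obtain:

  H_0: rank C_0 − rank ∂_1 = 9 − 8 = 1, and the invariant factors of ∂_1 are all 1, so H_0 ≅ Z.
  H_1: rank ker ∂_1 − rank ∂_2 = (27 − 8) − 17 = 2, and the invariant factors of ∂_2 are all 1, so H_1 ≅ Z^2.
  H_2: rank ker ∂_2 − rank ∂_3 = (18 − 17) − 0 = 1, and there is no ∂_3, so H_2 ≅ Z.

(K is a triangulation of the torus T^2.)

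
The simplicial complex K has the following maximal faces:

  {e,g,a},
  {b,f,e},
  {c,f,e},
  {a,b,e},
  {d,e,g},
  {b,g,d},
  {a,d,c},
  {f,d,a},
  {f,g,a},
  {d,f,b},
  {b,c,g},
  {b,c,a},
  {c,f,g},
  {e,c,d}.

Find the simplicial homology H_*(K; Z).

Fix the vertex order a < b < c < d < e < f < g and write every simplex with vertices in increasing order. Then dim K = 2 and the simplices of K are:

  0-simplices (7): a, b, c, d, e, f, g
  1-simplices (21): ab, ac, ad, ae, af, ag, bc, bd, be, bf, bg, cd, ce, cf, cg, de, df, dg, ef, eg, fg
  2-simplices (14): abc, abe, acd, adf, aeg, afg, bcg, bdf, bdg, bef, cde, cef, cfg, deg

giving chain groups C_0 ≅ Z^7, C_1 ≅ Z^21, C_2 ≅ Z^14.

Boundary ∂_1: C_1 → C_0 sends each edge [p,q] (with p < q) to q − p. For instance
  ∂eg = g − e.
The 7×21 boundary matrix has rank 6 and Smith normal form diag(1,1,1,1,1,1).

The boundary map ∂_2: C_2 → C_1 sends each 2-simplex [p,q,r] to [q,r] − [p,r] + [p,q]. For instance
  ∂cef = ef − cf + ce,
  ∂cfg = fg − cg + cf.
The resulting 21×14 matrix has rank 13, and its Smith normal form has invariant factors (1,1,1,1,1,1,1,1,1,1,1,1,1).

From H_k ≅ ker(∂_k) / im(∂_{k+1}) we obtain:

  H_0: rank C_0 − rank ∂_1 = 7 − 6 = 1, and the invariant factors of ∂_1 are all 1, so H_0 ≅ Z.
  H_1: rank ker ∂_1 − rank ∂_2 = (21 − 6) − 13 = 2, and the invariant factors of ∂_2 are all 1, so H_1 ≅ Z^2.
  H_2: rank ker ∂_2 − rank ∂_3 = (14 − 13) − 0 = 1, and there is no ∂_3, so H_2 ≅ Z.

H_0 = Z,  H_1 = Z^2,  H_2 = Z.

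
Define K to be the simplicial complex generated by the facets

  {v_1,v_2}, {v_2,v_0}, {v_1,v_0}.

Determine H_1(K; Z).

H_1 = Z.

Take the total order v_0 < v_1 < v_2 on the vertex set. Then K (dimension 1) consists of the simplices:

  0-simplices (3): [v_0], [v_1], [v_2]
  1-simplices (3): [v_0,v_1], [v_0,v_2], [v_1,v_2]

so the chain groups are C_0 ≅ Z^3, C_1 ≅ Z^3.

The boundary map ∂_1: C_1 → C_0 sends each edge [p,q] (with p < q) to q − p.
This gives a 3×3 integer matrix of rank 2; reducing to Smith normal form yields diagonal entries (1,1).

Now H_k = ker ∂_k / im ∂_{k+1}, so:

  H_1: rank ker ∂_1 − rank ∂_2 = (3 − 2) − 0 = 1, and there is no ∂_2, so H_1 = Z.

(K is a triangulation of the circle S^1.)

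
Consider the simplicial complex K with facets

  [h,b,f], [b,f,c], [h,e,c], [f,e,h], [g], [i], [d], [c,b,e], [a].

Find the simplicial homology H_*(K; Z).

H_0 = Z^5,  H_1 = Z,  H_2 = 0.

We work with the vertex ordering a < b < c < d < e < f < g < h < i. The simplices of K, each written with vertices in increasing order, are:

  0-simplices (9): a, b, c, d, e, f, g, h, i
  1-simplices (10): bc, be, bf, bh, ce, cf, ch, ef, eh, fh
  2-simplices (5): bce, bcf, bfh, ceh, efh

so the chain groups are C_0 ≅ Z^9, C_1 ≅ Z^10, C_2 ≅ Z^5.

The boundary map ∂_1: C_1 → C_0 sends each edge [p,q] (with p < q) to q − p. For instance
  ∂ch = h − c.
The resulting 9×10 matrix has rank 4, and its Smith normal form has invariant factors (1,1,1,1).

The boundary map ∂_2: C_2 → C_1 sends each 2-simplex [p,q,r] to [q,r] − [p,r] + [p,q]. For instance
  ∂bfh = fh − bh + bf,
  ∂bcf = cf − bf + bc.
As a 10×5 matrix over Z this has rank 5, with invariant factors (1,1,1,1,1).

From H_k ≅ ker(∂_k) / im(∂_{k+1}) we obtain:

  H_0: rank C_0 − rank ∂_1 = 9 − 4 = 5, and the invariant factors of ∂_1 are all 1, so H_0 = Z^5.
  H_1: rank ker ∂_1 − rank ∂_2 = (10 − 4) − 5 = 1, and the invariant factors of ∂_2 are all 1, so H_1 = Z.
  H_2: rank ker ∂_2 − rank ∂_3 = (5 − 5) − 0 = 0, and there is no ∂_3, so H_2 = 0.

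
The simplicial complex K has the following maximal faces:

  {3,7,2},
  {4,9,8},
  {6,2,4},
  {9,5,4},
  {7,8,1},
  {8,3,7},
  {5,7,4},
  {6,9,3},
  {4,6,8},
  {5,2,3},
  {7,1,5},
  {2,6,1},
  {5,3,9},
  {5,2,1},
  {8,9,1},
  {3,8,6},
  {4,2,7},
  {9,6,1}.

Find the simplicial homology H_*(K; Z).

K has 9 vertices, 27 edges, 18 triangles.
rank ∂_0 = 0, rank ∂_1 = 8 ⇒ b_0 = 9 − 0 − 8 = 1; all invariant factors of ∂_1 are 1 so no torsion. So H_0 ≅ Z.
rank ∂_1 = 8, rank ∂_2 = 18 ⇒ b_1 = 27 − 8 − 18 = 1; ∂_2 has invariant factor(s) [2] giving torsion. So H_1 ≅ Z ⊕ Z/2Z.
rank ∂_2 = 18, rank ∂_3 = 0 ⇒ b_2 = 18 − 18 − 0 = 0. So H_2 ≅ 0.

H_0 = Z,  H_1 = Z ⊕ Z/2Z,  H_2 = 0.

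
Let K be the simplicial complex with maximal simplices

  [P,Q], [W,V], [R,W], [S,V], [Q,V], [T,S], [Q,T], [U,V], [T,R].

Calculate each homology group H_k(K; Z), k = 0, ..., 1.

We work with the vertex ordering P < Q < R < S < T < U < V < W. The simplices of K, each written with vertices in increasing order, are:

  0-simplices (8): P, Q, R, S, T, U, V, W
  1-simplices (9): PQ, QT, QV, RT, RW, ST, SV, UV, VW

so the chain groups are C_0 ≅ Z^8, C_1 ≅ Z^9.

The boundary map ∂_1: C_1 → C_0 is given by ∂[p,q] = [q] − [p].
The resulting 8×9 matrix has rank 7, and its Smith normal form has invariant factors (1,1,1,1,1,1,1).

Computing H_k = (kernel of ∂_k) / (image of ∂_{k+1}):

  H_0: rank C_0 − rank ∂_1 = 8 − 7 = 1, and the invariant factors of ∂_1 are all 1, so H_0 ≅ Z.
  H_1: rank ker ∂_1 − rank ∂_2 = (9 − 7) − 0 = 2, and there is no ∂_2, so H_1 ≅ Z^2.

H_0 = Z,  H_1 = Z^2.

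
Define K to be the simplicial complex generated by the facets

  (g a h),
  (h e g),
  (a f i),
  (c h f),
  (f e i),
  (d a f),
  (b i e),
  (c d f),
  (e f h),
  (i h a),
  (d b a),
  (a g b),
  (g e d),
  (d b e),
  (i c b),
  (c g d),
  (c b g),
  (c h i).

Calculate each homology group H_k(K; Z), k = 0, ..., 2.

H_0 = Z,  H_1 = Z ⊕ Z/2,  H_2 = 0.

Fix the vertex order a < b < c < d < e < f < g < h < i and write every simplex with vertices in increasing order. Then dim K = 2 and the simplices of K are:

  0-simplices (9): a, b, c, d, e, f, g, h, i
  1-simplices (27): ab, ad, af, ag, ah, ai, bc, bd, be, bg, bi, cd, cf, cg, ch, ci, de, df, dg, ef, eg, eh, ei, fh, fi, gh, hi
  2-simplices (18): abd, abg, adf, afi, agh, ahi, bcg, bci, bde, bei, cdf, cdg, cfh, chi, deg, efh, efi, egh

so the chain groups are C_0 ≅ Z^9, C_1 ≅ Z^27, C_2 ≅ Z^18.

∂_1: C_1 → C_0 maps an edge to its endpoints' difference, ∂[p,q] = q − p. For instance
  ∂ab = b − a.
The 9×27 boundary matrix has rank 8 and Smith normal form diag(1,1,1,1,1,1,1,1).

∂_2: C_2 → C_1 acts by ∂[p,q,r] = [q,r] − [p,r] + [p,q]. For instance
  ∂cdf = df − cf + cd,
  ∂abd = bd − ad + ab.
As a 27×18 matrix over Z this has rank 18, with invariant factors (1,1,1,1,1,1,1,1,1,1,1,1,1,1,1,1,1,2).

Reading off H_k = ker ∂_k / im ∂_{k+1}:

  H_0: rank C_0 − rank ∂_1 = 9 − 8 = 1, and the invariant factors of ∂_1 are all 1, so H_0 = Z.
  H_1: rank ker ∂_1 − rank ∂_2 = (27 − 8) − 18 = 1, and ∂_2 has invariant factor 2 > 1, so H_1 = Z ⊕ Z/2.
  H_2: rank ker ∂_2 − rank ∂_3 = (18 − 18) − 0 = 0, and there is no ∂_3, so H_2 = 0.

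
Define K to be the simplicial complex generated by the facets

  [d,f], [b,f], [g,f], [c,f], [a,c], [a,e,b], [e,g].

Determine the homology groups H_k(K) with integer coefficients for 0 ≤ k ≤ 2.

H_0 = Z,  H_1 = Z^2,  H_2 = 0.

We work with the vertex ordering a < b < c < d < e < f < g. The simplices of K, each written with vertices in increasing order, are:

  0-simplices (7): a, b, c, d, e, f, g
  1-simplices (9): ab, ac, ae, be, bf, cf, df, eg, fg
  2-simplices (1): abe

so the chain groups are C_0 ≅ Z^7, C_1 ≅ Z^9, C_2 ≅ Z^1.

Boundary ∂_1: C_1 → C_0 maps an edge to its endpoints' difference, ∂[p,q] = q − p. For instance
  ∂eg = g − e.
The 7×9 boundary matrix has rank 6 and Smith normal form diag(1,1,1,1,1,1).

Boundary ∂_2: C_2 → C_1 acts by ∂[p,q,r] = [q,r] − [p,r] + [p,q]. For instance
  ∂abe = be − ae + ab.
The 9×1 boundary matrix has rank 1 and Smith normal form diag(1).

Computing H_k = (kernel of ∂_k) / (image of ∂_{k+1}):

  H_0: rank C_0 − rank ∂_1 = 7 − 6 = 1, and the invariant factors of ∂_1 are all 1, so H_0 = Z.
  H_1: rank ker ∂_1 − rank ∂_2 = (9 − 6) − 1 = 2, and the invariant factors of ∂_2 are all 1, so H_1 = Z^2.
  H_2: rank ker ∂_2 − rank ∂_3 = (1 − 1) − 0 = 0, and there is no ∂_3, so H_2 = 0.

As a check, the Euler characteristic is 7 − 9 + 1 = -1, which agrees with 1 − 2 + 0 = -1.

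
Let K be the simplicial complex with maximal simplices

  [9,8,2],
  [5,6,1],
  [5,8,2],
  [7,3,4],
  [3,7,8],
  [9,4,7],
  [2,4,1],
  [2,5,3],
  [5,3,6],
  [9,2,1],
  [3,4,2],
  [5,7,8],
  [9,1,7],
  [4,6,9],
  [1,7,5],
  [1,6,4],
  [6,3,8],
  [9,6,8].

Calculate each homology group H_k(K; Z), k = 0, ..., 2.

K has 9 vertices, 27 edges, 18 triangles.
rank ∂_0 = 0, rank ∂_1 = 8 ⇒ b_0 = 9 − 0 − 8 = 1; all invariant factors of ∂_1 are 1 so no torsion. So H_0 = Z.
rank ∂_1 = 8, rank ∂_2 = 18 ⇒ b_1 = 27 − 8 − 18 = 1; ∂_2 has invariant factor(s) [2] giving torsion. So H_1 = Z ⊕ Z_2.
rank ∂_2 = 18, rank ∂_3 = 0 ⇒ b_2 = 18 − 18 − 0 = 0. So H_2 = 0.

H_0 = Z,  H_1 = Z ⊕ Z_2,  H_2 = 0.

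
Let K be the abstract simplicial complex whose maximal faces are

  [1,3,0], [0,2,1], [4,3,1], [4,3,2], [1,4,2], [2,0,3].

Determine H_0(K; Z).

H_0 = Z.

Take the total order 0 < 1 < 2 < 3 < 4 on the vertex set. Then K (dimension 2) consists of the simplices:

  0-simplices (5): [0], [1], [2], [3], [4]
  1-simplices (9): [0,1], [0,2], [0,3], [1,2], [1,3], [1,4], [2,3], [2,4], [3,4]
  2-simplices (6): [0,1,2], [0,1,3], [0,2,3], [1,2,4], [1,3,4], [2,3,4]

giving chain groups C_0 ≅ Z^5, C_1 ≅ Z^9, C_2 ≅ Z^6.

∂_1: C_1 → C_0 maps an edge to its endpoints' difference, ∂[p,q] = q − p.
As a 5×9 matrix over Z this has rank 4, with invariant factors (1,1,1,1).

Boundary ∂_2: C_2 → C_1 sends each 2-simplex [p,q,r] to [q,r] − [p,r] + [p,q]. For instance
  ∂[0,1,2] = [1,2] − [0,2] + [0,1],
  ∂[2,3,4] = [3,4] − [2,4] + [2,3].
As a 9×6 matrix over Z this has rank 5, with invariant factors (1,1,1,1,1).

Reading off H_k = ker ∂_k / im ∂_{k+1}:

  H_0: rank C_0 − rank ∂_1 = 5 − 4 = 1, and the invariant factors of ∂_1 are all 1, so H_0 ≅ Z.

(K is a triangulation of the 2-sphere S^2.)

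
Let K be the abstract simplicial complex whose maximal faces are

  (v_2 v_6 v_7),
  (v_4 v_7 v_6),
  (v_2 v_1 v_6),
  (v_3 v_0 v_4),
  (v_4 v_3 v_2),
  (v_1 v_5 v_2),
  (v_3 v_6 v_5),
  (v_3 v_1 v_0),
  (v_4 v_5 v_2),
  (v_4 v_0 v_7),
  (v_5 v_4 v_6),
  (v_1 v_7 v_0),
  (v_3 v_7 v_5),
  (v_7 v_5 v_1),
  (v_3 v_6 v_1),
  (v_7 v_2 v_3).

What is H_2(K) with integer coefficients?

We work with the vertex ordering v_0 < v_1 < v_2 < v_3 < v_4 < v_5 < v_6 < v_7. The simplices of K, each written with vertices in increasing order, are:

  0-simplices (8): [v_0], [v_1], [v_2], [v_3], [v_4], [v_5], [v_6], [v_7]
  1-simplices (24): (24 of them)
  2-simplices (16): (16 of them)

Hence C_0 ≅ Z^8, C_1 ≅ Z^24, C_2 ≅ Z^16.

∂_1: C_1 → C_0 sends each edge [p,q] (with p < q) to q − p. For instance
  ∂[v_1,v_3] = [v_3] − [v_1].
The 8×24 boundary matrix has rank 7 and Smith normal form diag(1,1,1,1,1,1,1).

Boundary ∂_2: C_2 → C_1 acts by ∂[p,q,r] = [q,r] − [p,r] + [p,q]. For instance
  ∂[v_1,v_5,v_7] = [v_5,v_7] − [v_1,v_7] + [v_1,v_5],
  ∂[v_3,v_5,v_6] = [v_5,v_6] − [v_3,v_6] + [v_3,v_5].
The 24×16 boundary matrix has rank 15 and Smith normal form diag(1,1,1,1,1,1,1,1,1,1,1,1,1,1,1).

Reading off H_k = ker ∂_k / im ∂_{k+1}:

  H_2: rank ker ∂_2 − rank ∂_3 = (16 − 15) − 0 = 1, and there is no ∂_3, so H_2 = Z.

H_2 = Z.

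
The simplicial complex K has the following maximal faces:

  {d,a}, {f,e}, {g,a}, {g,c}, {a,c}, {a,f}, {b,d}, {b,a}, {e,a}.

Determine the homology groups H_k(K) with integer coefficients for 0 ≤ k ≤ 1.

H_0 ≅ Z,  H_1 ≅ Z^3.

We work with the vertex ordering a < b < c < d < e < f < g. The simplices of K, each written with vertices in increasing order, are:

  0-simplices (7): a, b, c, d, e, f, g
  1-simplices (9): ab, ac, ad, ae, af, ag, bd, cg, ef

giving chain groups C_0 ≅ Z^7, C_1 ≅ Z^9.

∂_1: C_1 → C_0 maps an edge to its endpoints' difference, ∂[p,q] = q − p. For instance
  ∂ae = e − a.
The resulting 7×9 matrix has rank 6, and its Smith normal form has invariant factors (1,1,1,1,1,1).

Now H_k = ker ∂_k / im ∂_{k+1}, so:

  H_0: rank C_0 − rank ∂_1 = 7 − 6 = 1, and the invariant factors of ∂_1 are all 1, so H_0 ≅ Z.
  H_1: rank ker ∂_1 − rank ∂_2 = (9 − 6) − 0 = 3, and there is no ∂_2, so H_1 ≅ Z^3.

As a check, the Euler characteristic is 7 − 9 = -2, which agrees with 1 − 3 = -2.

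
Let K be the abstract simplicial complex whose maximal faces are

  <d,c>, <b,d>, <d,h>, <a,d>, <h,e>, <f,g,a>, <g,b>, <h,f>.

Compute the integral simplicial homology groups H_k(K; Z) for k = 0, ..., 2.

H_0 = Z,  H_1 = Z^2,  H_2 = 0.

We work with the vertex ordering a < b < c < d < e < f < g < h. The simplices of K, each written with vertices in increasing order, are:

  0-simplices (8): a, b, c, d, e, f, g, h
  1-simplices (10): ad, af, ag, bd, bg, cd, dh, eh, fg, fh
  2-simplices (1): afg

giving chain groups C_0 ≅ Z^8, C_1 ≅ Z^10, C_2 ≅ Z^1.

∂_1: C_1 → C_0 sends each edge [p,q] (with p < q) to q − p. For instance
  ∂bd = d − b.
This gives a 8×10 integer matrix of rank 7; reducing to Smith normal form yields diagonal entries (1,1,1,1,1,1,1).

Boundary ∂_2: C_2 → C_1 maps a triangle to the signed sum of its edges. For instance
  ∂afg = fg − ag + af.
The 10×1 boundary matrix has rank 1 and Smith normal form diag(1).

Reading off H_k = ker ∂_k / im ∂_{k+1}:

  H_0: rank C_0 − rank ∂_1 = 8 − 7 = 1, and the invariant factors of ∂_1 are all 1, so H_0 ≅ Z.
  H_1: rank ker ∂_1 − rank ∂_2 = (10 − 7) − 1 = 2, and the invariant factors of ∂_2 are all 1, so H_1 ≅ Z^2.
  H_2: rank ker ∂_2 − rank ∂_3 = (1 − 1) − 0 = 0, and there is no ∂_3, so H_2 ≅ 0.

As a check, the Euler characteristic is 8 − 10 + 1 = -1, which agrees with 1 − 2 + 0 = -1.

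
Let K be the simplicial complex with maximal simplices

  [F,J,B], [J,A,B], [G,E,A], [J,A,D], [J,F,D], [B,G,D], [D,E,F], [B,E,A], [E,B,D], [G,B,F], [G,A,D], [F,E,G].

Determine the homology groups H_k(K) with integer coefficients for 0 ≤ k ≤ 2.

H_0 = Z,  H_1 = Z/2,  H_2 = 0.

We work with the vertex ordering A < B < D < E < F < G < J. The simplices of K, each written with vertices in increasing order, are:

  0-simplices (7): A, B, D, E, F, G, J
  1-simplices (18): AB, AD, AE, AG, AJ, BD, BE, BF, BG, BJ, DE, DF, DG, DJ, EF, EG, FG, FJ
  2-simplices (12): ABE, ABJ, ADG, ADJ, AEG, BDE, BDG, BFG, BFJ, DEF, DFJ, EFG

Hence C_0 ≅ Z^7, C_1 ≅ Z^18, C_2 ≅ Z^12.

∂_1: C_1 → C_0 sends each edge [p,q] (with p < q) to q − p.
This gives a 7×18 integer matrix of rank 6; reducing to Smith normal form yields diagonal entries (1,1,1,1,1,1).

Boundary ∂_2: C_2 → C_1 sends each 2-simplex [p,q,r] to [q,r] − [p,r] + [p,q]. For instance
  ∂EFG = FG − EG + EF,
  ∂DEF = EF − DF + DE.
As a 18×12 matrix over Z this has rank 12, with invariant factors (1,1,1,1,1,1,1,1,1,1,1,2).

From H_k ≅ ker(∂_k) / im(∂_{k+1}) we obtain:

  H_0: rank C_0 − rank ∂_1 = 7 − 6 = 1, and the invariant factors of ∂_1 are all 1, so H_0 ≅ Z.
  H_1: rank ker ∂_1 − rank ∂_2 = (18 − 6) − 12 = 0, and ∂_2 has invariant factor 2 > 1, so H_1 ≅ Z/2.
  H_2: rank ker ∂_2 − rank ∂_3 = (12 − 12) − 0 = 0, and there is no ∂_3, so H_2 ≅ 0.

(K is a triangulation of the real projective plane RP^2.)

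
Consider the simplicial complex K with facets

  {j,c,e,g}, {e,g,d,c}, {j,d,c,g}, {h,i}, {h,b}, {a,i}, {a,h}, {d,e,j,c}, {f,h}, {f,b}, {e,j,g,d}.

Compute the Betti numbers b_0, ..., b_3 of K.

Take the total order a < b < c < d < e < f < g < h < i < j on the vertex set. Then K (dimension 3) consists of the simplices:

  0-simplices (10): a, b, c, d, e, f, g, h, i, j
  1-simplices (16): ah, ai, bf, bh, cd, ce, cg, cj, de, dg, dj, eg, ej, fh, gj, hi
  2-simplices (10): cde, cdg, cdj, ceg, cej, cgj, deg, dej, dgj, egj
  3-simplices (5): cdeg, cdej, cdgj, cegj, degj

Hence C_0 ≅ Z^10, C_1 ≅ Z^16, C_2 ≅ Z^10, C_3 ≅ Z^5.

∂_1: C_1 → C_0 is given by ∂[p,q] = [q] − [p].
This gives a 10×16 integer matrix of rank 8; reducing to Smith normal form yields diagonal entries (1,1,1,1,1,1,1,1).

∂_2: C_2 → C_1 sends each 2-simplex [p,q,r] to [q,r] − [p,r] + [p,q]. For instance
  ∂ceg = eg − cg + ce,
  ∂egj = gj − ej + eg.
As a 16×10 matrix over Z this has rank 6, with invariant factors (1,1,1,1,1,1).

Boundary ∂_3: C_3 → C_2 sends each 3-simplex σ to the alternating sum Σ_i (−1)^i (σ with its i-th vertex removed). For instance
  ∂cdgj = dgj − cgj + cdj − cdg,
  ∂cegj = egj − cgj + cej − ceg.
The 10×5 boundary matrix has rank 4 and Smith normal form diag(1,1,1,1).

Computing H_k = (kernel of ∂_k) / (image of ∂_{k+1}):

  H_0: rank C_0 − rank ∂_1 = 10 − 8 = 2, and the invariant factors of ∂_1 are all 1, so H_0 = Z^2.
  H_1: rank ker ∂_1 − rank ∂_2 = (16 − 8) − 6 = 2, and the invariant factors of ∂_2 are all 1, so H_1 = Z^2.
  H_2: rank ker ∂_2 − rank ∂_3 = (10 − 6) − 4 = 0, and the invariant factors of ∂_3 are all 1, so H_2 = 0.
  H_3: rank ker ∂_3 − rank ∂_4 = (5 − 4) − 0 = 1, and there is no ∂_4, so H_3 = Z.

Hence the Betti numbers are b_0 = 2, b_1 = 2, b_2 = 0, b_3 = 1.

b_0 = 2, b_1 = 2, b_2 = 0, b_3 = 1.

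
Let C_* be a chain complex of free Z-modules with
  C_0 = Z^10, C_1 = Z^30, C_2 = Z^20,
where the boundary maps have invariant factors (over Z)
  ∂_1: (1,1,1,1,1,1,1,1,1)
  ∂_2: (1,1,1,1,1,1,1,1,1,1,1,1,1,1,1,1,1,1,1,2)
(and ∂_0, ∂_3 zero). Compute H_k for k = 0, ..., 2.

H_0: b_0 = 10 − 0 − 9 = 1; torsion from ∂_1 factors > 1: none. So H_0 ≅ Z.
H_1: b_1 = 30 − 9 − 20 = 1; torsion from ∂_2 factors > 1: [2]. So H_1 ≅ Z ⊕ Z/2Z.
H_2: b_2 = 20 − 20 − 0 = 0; torsion from ∂_3 factors > 1: none. So H_2 ≅ 0.

H_0 ≅ Z,  H_1 ≅ Z ⊕ Z/2Z,  H_2 = 0.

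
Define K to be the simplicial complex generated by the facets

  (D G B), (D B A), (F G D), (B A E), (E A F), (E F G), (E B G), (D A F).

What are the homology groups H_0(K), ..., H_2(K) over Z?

H_0 ≅ Z,  H_1 = 0,  H_2 ≅ Z.

Take the total order A < B < D < E < F < G on the vertex set. Then K (dimension 2) consists of the simplices:

  0-simplices (6): A, B, D, E, F, G
  1-simplices (12): AB, AD, AE, AF, BD, BE, BG, DF, DG, EF, EG, FG
  2-simplices (8): ABD, ABE, ADF, AEF, BDG, BEG, DFG, EFG

giving chain groups C_0 ≅ Z^6, C_1 ≅ Z^12, C_2 ≅ Z^8.

The boundary map ∂_1: C_1 → C_0 is given by ∂[p,q] = [q] − [p].
The resulting 6×12 matrix has rank 5, and its Smith normal form has invariant factors (1,1,1,1,1).

Boundary ∂_2: C_2 → C_1 maps a triangle to the signed sum of its edges. For instance
  ∂BEG = EG − BG + BE,
  ∂ABD = BD − AD + AB.
As a 12×8 matrix over Z this has rank 7, with invariant factors (1,1,1,1,1,1,1).

Computing H_k = (kernel of ∂_k) / (image of ∂_{k+1}):

  H_0: rank C_0 − rank ∂_1 = 6 − 5 = 1, and the invariant factors of ∂_1 are all 1, so H_0 = Z.
  H_1: rank ker ∂_1 − rank ∂_2 = (12 − 5) − 7 = 0, and the invariant factors of ∂_2 are all 1, so H_1 = 0.
  H_2: rank ker ∂_2 − rank ∂_3 = (8 − 7) − 0 = 1, and there is no ∂_3, so H_2 = Z.

As a check, the Euler characteristic is 6 − 12 + 8 = 2, which agrees with 1 − 0 + 1 = 2.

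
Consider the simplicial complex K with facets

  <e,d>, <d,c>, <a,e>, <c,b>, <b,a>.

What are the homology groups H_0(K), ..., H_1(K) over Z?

We work with the vertex ordering a < b < c < d < e. The simplices of K, each written with vertices in increasing order, are:

  0-simplices (5): a, b, c, d, e
  1-simplices (5): ab, ae, bc, cd, de

giving chain groups C_0 ≅ Z^5, C_1 ≅ Z^5.

Boundary ∂_1: C_1 → C_0 maps an edge to its endpoints' difference, ∂[p,q] = q − p. For instance
  ∂cd = d − c.
The resulting 5×5 matrix has rank 4, and its Smith normal form has invariant factors (1,1,1,1).

Reading off H_k = ker ∂_k / im ∂_{k+1}:

  H_0: rank C_0 − rank ∂_1 = 5 − 4 = 1, and the invariant factors of ∂_1 are all 1, so H_0 ≅ Z.
  H_1: rank ker ∂_1 − rank ∂_2 = (5 − 4) − 0 = 1, and there is no ∂_2, so H_1 ≅ Z.

H_0 = Z,  H_1 = Z.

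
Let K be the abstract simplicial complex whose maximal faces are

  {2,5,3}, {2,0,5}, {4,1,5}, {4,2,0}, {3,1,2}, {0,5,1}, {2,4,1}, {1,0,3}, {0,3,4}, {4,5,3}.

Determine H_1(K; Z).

H_1 ≅ Z/2.

K has 6 vertices, 15 edges, 10 triangles.
rank ∂_1 = 5, rank ∂_2 = 10 ⇒ b_1 = 15 − 5 − 10 = 0; ∂_2 has invariant factor(s) [2] giving torsion. So H_1 = Z/2.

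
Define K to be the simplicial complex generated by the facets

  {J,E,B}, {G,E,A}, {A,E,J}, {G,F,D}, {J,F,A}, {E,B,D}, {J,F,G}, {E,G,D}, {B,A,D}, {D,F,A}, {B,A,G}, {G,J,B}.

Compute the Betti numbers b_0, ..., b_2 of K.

Fix the vertex order A < B < D < E < F < G < J and write every simplex with vertices in increasing order. Then dim K = 2 and the simplices of K are:

  0-simplices (7): A, B, D, E, F, G, J
  1-simplices (18): AB, AD, AE, AF, AG, AJ, BD, BE, BG, BJ, DE, DF, DG, EG, EJ, FG, FJ, GJ
  2-simplices (12): ABD, ABG, ADF, AEG, AEJ, AFJ, BDE, BEJ, BGJ, DEG, DFG, FGJ

Hence C_0 ≅ Z^7, C_1 ≅ Z^18, C_2 ≅ Z^12.

The boundary map ∂_1: C_1 → C_0 maps an edge to its endpoints' difference, ∂[p,q] = q − p.
As a 7×18 matrix over Z this has rank 6, with invariant factors (1,1,1,1,1,1).

The boundary map ∂_2: C_2 → C_1 sends each 2-simplex [p,q,r] to [q,r] − [p,r] + [p,q]. For instance
  ∂ABD = BD − AD + AB,
  ∂BEJ = EJ − BJ + BE.
The resulting 18×12 matrix has rank 12, and its Smith normal form has invariant factors (1,1,1,1,1,1,1,1,1,1,1,2).

Now H_k = ker ∂_k / im ∂_{k+1}, so:

  H_0: rank C_0 − rank ∂_1 = 7 − 6 = 1, and the invariant factors of ∂_1 are all 1, so H_0 ≅ Z.
  H_1: rank ker ∂_1 − rank ∂_2 = (18 − 6) − 12 = 0, and ∂_2 has invariant factor 2 > 1, so H_1 ≅ Z/2Z.
  H_2: rank ker ∂_2 − rank ∂_3 = (12 − 12) − 0 = 0, and there is no ∂_3, so H_2 ≅ 0.

(K is a triangulation of the real projective plane RP^2.)

Hence the Betti numbers are b_0 = 1, b_1 = 0, b_2 = 0.

b_0 = 1, b_1 = 0, b_2 = 0.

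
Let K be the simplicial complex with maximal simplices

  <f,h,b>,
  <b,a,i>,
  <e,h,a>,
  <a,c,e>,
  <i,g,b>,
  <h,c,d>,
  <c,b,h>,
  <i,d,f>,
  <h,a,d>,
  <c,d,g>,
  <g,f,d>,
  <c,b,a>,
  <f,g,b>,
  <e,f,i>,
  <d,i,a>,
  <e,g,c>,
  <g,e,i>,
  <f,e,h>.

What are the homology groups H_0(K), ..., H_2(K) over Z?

Fix the vertex order a < b < c < d < e < f < g < h < i and write every simplex with vertices in increasing order. Then dim K = 2 and the simplices of K are:

  0-simplices (9): a, b, c, d, e, f, g, h, i
  1-simplices (27): ab, ac, ad, ae, ah, ai, bc, bf, bg, bh, bi, cd, ce, cg, ch, df, dg, dh, di, ef, eg, eh, ei, fg, fh, fi, gi
  2-simplices (18): abc, abi, ace, adh, adi, aeh, bch, bfg, bfh, bgi, cdg, cdh, ceg, dfg, dfi, efh, efi, egi

so the chain groups are C_0 ≅ Z^9, C_1 ≅ Z^27, C_2 ≅ Z^18.

∂_1: C_1 → C_0 sends each edge [p,q] (with p < q) to q − p.
As a 9×27 matrix over Z this has rank 8, with invariant factors (1,1,1,1,1,1,1,1).

∂_2: C_2 → C_1 acts by ∂[p,q,r] = [q,r] − [p,r] + [p,q]. For instance
  ∂aeh = eh − ah + ae,
  ∂dfi = fi − di + df.
The 27×18 boundary matrix has rank 18 and Smith normal form diag(1,1,1,1,1,1,1,1,1,1,1,1,1,1,1,1,1,2).

Computing H_k = (kernel of ∂_k) / (image of ∂_{k+1}):

  H_0: rank C_0 − rank ∂_1 = 9 − 8 = 1, and the invariant factors of ∂_1 are all 1, so H_0 ≅ Z.
  H_1: rank ker ∂_1 − rank ∂_2 = (27 − 8) − 18 = 1, and ∂_2 has invariant factor 2 > 1, so H_1 ≅ Z ⊕ Z/2Z.
  H_2: rank ker ∂_2 − rank ∂_3 = (18 − 18) − 0 = 0, and there is no ∂_3, so H_2 ≅ 0.

As a check, the Euler characteristic is 9 − 27 + 18 = 0, which agrees with 1 − 1 + 0 = 0.

H_0 = Z,  H_1 = Z ⊕ Z/2Z,  H_2 = 0.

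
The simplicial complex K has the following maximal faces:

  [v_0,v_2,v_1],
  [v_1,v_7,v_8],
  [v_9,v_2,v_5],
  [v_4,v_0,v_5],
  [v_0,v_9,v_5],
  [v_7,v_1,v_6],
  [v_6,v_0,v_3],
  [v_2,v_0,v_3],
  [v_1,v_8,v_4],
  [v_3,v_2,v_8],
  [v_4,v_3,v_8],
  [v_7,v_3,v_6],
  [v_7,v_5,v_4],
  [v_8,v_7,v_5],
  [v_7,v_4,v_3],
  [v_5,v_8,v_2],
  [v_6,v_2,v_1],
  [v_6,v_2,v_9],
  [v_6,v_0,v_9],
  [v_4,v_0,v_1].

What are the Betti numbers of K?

Take the total order v_0 < v_1 < v_2 < v_3 < v_4 < v_5 < v_6 < v_7 < v_8 < v_9 on the vertex set. Then K (dimension 2) consists of the simplices:

  0-simplices (10): [v_0], [v_1], [v_2], [v_3], [v_4], [v_5], [v_6], [v_7], [v_8], [v_9]
  1-simplices (30): (30 of them)
  2-simplices (20): (20 of them)

giving chain groups C_0 ≅ Z^10, C_1 ≅ Z^30, C_2 ≅ Z^20.

∂_1: C_1 → C_0 is given by ∂[p,q] = [q] − [p].
This gives a 10×30 integer matrix of rank 9; reducing to Smith normal form yields diagonal entries (1,1,1,1,1,1,1,1,1).

∂_2: C_2 → C_1 sends each 2-simplex [p,q,r] to [q,r] − [p,r] + [p,q]. For instance
  ∂[v_0,v_6,v_9] = [v_6,v_9] − [v_0,v_9] + [v_0,v_6],
  ∂[v_0,v_1,v_4] = [v_1,v_4] − [v_0,v_4] + [v_0,v_1].
The resulting 30×20 matrix has rank 20, and its Smith normal form has invariant factors (1,1,1,1,1,1,1,1,1,1,1,1,1,1,1,1,1,1,1,2).

Reading off H_k = ker ∂_k / im ∂_{k+1}:

  H_0: rank C_0 − rank ∂_1 = 10 − 9 = 1, and the invariant factors of ∂_1 are all 1, so H_0 = Z.
  H_1: rank ker ∂_1 − rank ∂_2 = (30 − 9) − 20 = 1, and ∂_2 has invariant factor 2 > 1, so H_1 = Z ⊕ Z/2.
  H_2: rank ker ∂_2 − rank ∂_3 = (20 − 20) − 0 = 0, and there is no ∂_3, so H_2 = 0.

Hence the Betti numbers are b_0 = 1, b_1 = 1, b_2 = 0.

b_0 = 1, b_1 = 1, b_2 = 0.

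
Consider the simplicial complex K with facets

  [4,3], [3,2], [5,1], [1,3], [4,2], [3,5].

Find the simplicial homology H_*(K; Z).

K has 5 vertices, 6 edges.
rank ∂_0 = 0, rank ∂_1 = 4 ⇒ b_0 = 5 − 0 − 4 = 1; all invariant factors of ∂_1 are 1 so no torsion. So H_0 ≅ Z.
rank ∂_1 = 4, rank ∂_2 = 0 ⇒ b_1 = 6 − 4 − 0 = 2. So H_1 ≅ Z^2.

H_0 ≅ Z,  H_1 ≅ Z^2.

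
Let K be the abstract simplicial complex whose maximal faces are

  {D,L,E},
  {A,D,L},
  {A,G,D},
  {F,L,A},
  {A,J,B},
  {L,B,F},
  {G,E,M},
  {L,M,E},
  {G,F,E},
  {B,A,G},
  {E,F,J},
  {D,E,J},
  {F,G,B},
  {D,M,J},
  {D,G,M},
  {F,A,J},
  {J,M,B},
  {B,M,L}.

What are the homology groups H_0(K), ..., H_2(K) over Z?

H_0 = Z,  H_1 = Z × Z/2,  H_2 = 0.

Fix the vertex order A < B < D < E < F < G < J < L < M and write every simplex with vertices in increasing order. Then dim K = 2 and the simplices of K are:

  0-simplices (9): A, B, D, E, F, G, J, L, M
  1-simplices (27): AB, AD, AF, AG, AJ, AL, BF, BG, BJ, BL, BM, DE, DG, DJ, DL, DM, EF, EG, EJ, EL, EM, FG, FJ, FL, GM, JM, LM
  2-simplices (18): ABG, ABJ, ADG, ADL, AFJ, AFL, BFG, BFL, BJM, BLM, DEJ, DEL, DGM, DJM, EFG, EFJ, EGM, ELM

so the chain groups are C_0 ≅ Z^9, C_1 ≅ Z^27, C_2 ≅ Z^18.

∂_1: C_1 → C_0 is given by ∂[p,q] = [q] − [p]. For instance
  ∂FJ = J − F.
This gives a 9×27 integer matrix of rank 8; reducing to Smith normal form yields diagonal entries (1,1,1,1,1,1,1,1).

The boundary map ∂_2: C_2 → C_1 maps a triangle to the signed sum of its edges. For instance
  ∂ABG = BG − AG + AB,
  ∂EFJ = FJ − EJ + EF.
The 27×18 boundary matrix has rank 18 and Smith normal form diag(1,1,1,1,1,1,1,1,1,1,1,1,1,1,1,1,1,2).

From H_k ≅ ker(∂_k) / im(∂_{k+1}) we obtain:

  H_0: rank C_0 − rank ∂_1 = 9 − 8 = 1, and the invariant factors of ∂_1 are all 1, so H_0 ≅ Z.
  H_1: rank ker ∂_1 − rank ∂_2 = (27 − 8) − 18 = 1, and ∂_2 has invariant factor 2 > 1, so H_1 ≅ Z × Z/2.
  H_2: rank ker ∂_2 − rank ∂_3 = (18 − 18) − 0 = 0, and there is no ∂_3, so H_2 ≅ 0.

As a check, the Euler characteristic is 9 − 27 + 18 = 0, which agrees with 1 − 1 + 0 = 0.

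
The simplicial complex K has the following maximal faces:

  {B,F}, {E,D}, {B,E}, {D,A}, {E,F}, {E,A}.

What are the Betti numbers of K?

Order the vertices as A < B < D < E < F. Listing each simplex with vertices in this order, K has dimension 1 with simplices:

  0-simplices (5): A, B, D, E, F
  1-simplices (6): AD, AE, BE, BF, DE, EF

so the chain groups are C_0 ≅ Z^5, C_1 ≅ Z^6.

∂_1: C_1 → C_0 maps an edge to its endpoints' difference, ∂[p,q] = q − p. For instance
  ∂AE = E − A.
As a 5×6 matrix over Z this has rank 4, with invariant factors (1,1,1,1).

Reading off H_k = ker ∂_k / im ∂_{k+1}:

  H_0: rank C_0 − rank ∂_1 = 5 − 4 = 1, and the invariant factors of ∂_1 are all 1, so H_0 = Z.
  H_1: rank ker ∂_1 − rank ∂_2 = (6 − 4) − 0 = 2, and there is no ∂_2, so H_1 = Z^2.

(K is a triangulation of a wedge of 2 circles.)

Hence the Betti numbers are b_0 = 1, b_1 = 2.

b_0 = 1, b_1 = 2.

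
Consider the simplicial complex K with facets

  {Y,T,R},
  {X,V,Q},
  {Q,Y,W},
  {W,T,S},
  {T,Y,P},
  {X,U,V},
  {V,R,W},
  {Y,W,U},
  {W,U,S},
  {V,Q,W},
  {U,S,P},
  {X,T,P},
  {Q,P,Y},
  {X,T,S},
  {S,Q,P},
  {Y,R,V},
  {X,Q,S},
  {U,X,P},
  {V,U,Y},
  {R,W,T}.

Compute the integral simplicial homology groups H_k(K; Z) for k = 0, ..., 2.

Take the total order P < Q < R < S < T < U < V < W < X < Y on the vertex set. Then K (dimension 2) consists of the simplices:

  0-simplices (10): P, Q, R, S, T, U, V, W, X, Y
  1-simplices (30): PQ, PS, PT, PU, PX, PY, QS, QV, QW, QX, QY, RT, RV, RW, RY, ST, SU, SW, SX, TW, TX, TY, UV, UW, UX, UY, VW, VX, VY, WY
  2-simplices (20): PQS, PQY, PSU, PTX, PTY, PUX, QSX, QVW, QVX, QWY, RTW, RTY, RVW, RVY, STW, STX, SUW, UVX, UVY, UWY

Hence C_0 ≅ Z^10, C_1 ≅ Z^30, C_2 ≅ Z^20.

The boundary map ∂_1: C_1 → C_0 sends each edge [p,q] (with p < q) to q − p.
The 10×30 boundary matrix has rank 9 and Smith normal form diag(1,1,1,1,1,1,1,1,1).

∂_2: C_2 → C_1 maps a triangle to the signed sum of its edges. For instance
  ∂PQS = QS − PS + PQ,
  ∂SUW = UW − SW + SU.
This gives a 30×20 integer matrix of rank 20; reducing to Smith normal form yields diagonal entries (1,1,1,1,1,1,1,1,1,1,1,1,1,1,1,1,1,1,1,2).

Reading off H_k = ker ∂_k / im ∂_{k+1}:

  H_0: rank C_0 − rank ∂_1 = 10 − 9 = 1, and the invariant factors of ∂_1 are all 1, so H_0 = Z.
  H_1: rank ker ∂_1 − rank ∂_2 = (30 − 9) − 20 = 1, and ∂_2 has invariant factor 2 > 1, so H_1 = Z ⊕ Z/2Z.
  H_2: rank ker ∂_2 − rank ∂_3 = (20 − 20) − 0 = 0, and there is no ∂_3, so H_2 = 0.

As a check, the Euler characteristic is 10 − 30 + 20 = 0, which agrees with 1 − 1 + 0 = 0.

H_0 = Z,  H_1 = Z ⊕ Z/2Z,  H_2 = 0.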